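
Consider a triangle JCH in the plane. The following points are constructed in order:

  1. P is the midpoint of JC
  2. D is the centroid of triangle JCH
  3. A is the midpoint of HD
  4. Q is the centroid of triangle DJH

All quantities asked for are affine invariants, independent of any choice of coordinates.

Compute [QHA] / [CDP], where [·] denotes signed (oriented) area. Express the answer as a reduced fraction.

Choose coordinates J = (0, 0), C = (1, 0), H = (0, 1).
1. P is the midpoint of JC ⇒ P = (1/2, 0)
2. D is the centroid of triangle JCH ⇒ D = (1/3, 1/3)
3. A is the midpoint of HD ⇒ A = (1/6, 2/3)
4. Q is the centroid of triangle DJH ⇒ Q = (1/9, 4/9)
2·[QHA] = -1/18, 2·[CDP] = 1/6
[QHA]:[CDP] = -1/18:1/6 = -1/3

[QHA]:[CDP] = -1/3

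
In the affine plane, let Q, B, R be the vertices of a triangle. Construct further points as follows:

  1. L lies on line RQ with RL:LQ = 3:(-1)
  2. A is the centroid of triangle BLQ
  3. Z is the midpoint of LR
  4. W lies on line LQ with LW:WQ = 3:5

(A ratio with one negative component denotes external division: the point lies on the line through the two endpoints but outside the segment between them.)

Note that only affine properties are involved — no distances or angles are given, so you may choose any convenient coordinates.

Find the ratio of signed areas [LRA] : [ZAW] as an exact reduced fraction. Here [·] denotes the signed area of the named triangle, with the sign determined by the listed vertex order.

Set Q = (0, 0), B = (1, 0), R = (0, 1); any affine frame gives the same invariant.
1. L lies on line RQ with RL:LQ = 3:(-1) ⇒ L = (0, -1/2)
2. A is the centroid of triangle BLQ ⇒ A = (1/3, -1/6)
3. Z is the midpoint of LR ⇒ Z = (0, 1/4)
4. W lies on line LQ with LW:WQ = 3:5 ⇒ W = (0, -5/16)
2·[LRA] = -1/2, 2·[ZAW] = -3/16
[LRA]:[ZAW] = -1/2:-3/16 = 8/3

[LRA]:[ZAW] = 8/3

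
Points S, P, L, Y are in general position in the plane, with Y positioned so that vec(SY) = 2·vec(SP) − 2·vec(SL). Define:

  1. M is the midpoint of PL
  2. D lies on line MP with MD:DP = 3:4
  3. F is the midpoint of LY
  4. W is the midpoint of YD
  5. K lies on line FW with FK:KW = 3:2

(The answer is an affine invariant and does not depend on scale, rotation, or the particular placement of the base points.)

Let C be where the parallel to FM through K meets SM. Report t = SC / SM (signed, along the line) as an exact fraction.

t = 8/7

Choose coordinates S = (0, 0), P = (1, 0), L = (0, 1), Y = (2, -2).
1. M is the midpoint of PL ⇒ M = (1/2, 1/2)
2. D lies on line MP with MD:DP = 3:4 ⇒ D = (5/7, 2/7)
3. F is the midpoint of LY ⇒ F = (1, -1/2)
4. W is the midpoint of YD ⇒ W = (19/14, -6/7)
5. K lies on line FW with FK:KW = 3:2 ⇒ K = (17/14, -5/7)
through K parallel to FM: direction (-1/2, 1); meets SM at C = (4/7, 4/7)
C = S + t·(M−S) with t = 8/7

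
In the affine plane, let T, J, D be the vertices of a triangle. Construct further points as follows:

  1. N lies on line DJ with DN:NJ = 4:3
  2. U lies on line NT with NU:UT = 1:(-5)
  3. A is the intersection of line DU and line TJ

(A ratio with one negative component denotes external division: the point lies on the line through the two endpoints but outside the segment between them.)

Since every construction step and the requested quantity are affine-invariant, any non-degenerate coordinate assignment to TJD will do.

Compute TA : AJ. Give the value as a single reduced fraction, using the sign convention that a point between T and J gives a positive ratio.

Set T = (0, 0), J = (1, 0), D = (0, 1); any affine frame gives the same invariant.
1. N lies on line DJ with DN:NJ = 4:3 ⇒ N = (4/7, 3/7)
2. U lies on line NT with NU:UT = 1:(-5) ⇒ U = (5/7, 15/28)
3. A is the intersection of line DU and line TJ ⇒ A = (20/13, 0)
A = T + t·(J−T) with t = 20/13, so TA:AJ = t:(1−t) = 20/13:-7/13

TA:AJ = -20/7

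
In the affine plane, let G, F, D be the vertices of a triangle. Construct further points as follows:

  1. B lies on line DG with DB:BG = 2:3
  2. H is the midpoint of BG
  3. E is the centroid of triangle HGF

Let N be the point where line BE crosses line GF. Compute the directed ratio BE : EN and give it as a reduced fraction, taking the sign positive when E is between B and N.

Assign G = (0, 0), F = (1, 0), D = (0, 1) — the answer is frame-independent, so this choice is without loss of generality.
1. B lies on line DG with DB:BG = 2:3 ⇒ B = (0, 3/5)
2. H is the midpoint of BG ⇒ H = (0, 3/10)
3. E is the centroid of triangle HGF ⇒ E = (1/3, 1/10)
line BE meets GF at N = (2/5, 0)
E = B + t·(N−B) with t = 5/6, so BE:EN = 5/6:1/6

BE:EN = 5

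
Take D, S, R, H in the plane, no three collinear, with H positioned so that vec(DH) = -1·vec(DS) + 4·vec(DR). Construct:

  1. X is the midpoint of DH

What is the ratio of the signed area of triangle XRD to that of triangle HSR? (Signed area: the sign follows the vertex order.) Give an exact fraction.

Choose coordinates D = (0, 0), S = (1, 0), R = (0, 1), H = (-1, 4).
1. X is the midpoint of DH ⇒ X = (-1/2, 2)
2·[XRD] = -1/2, 2·[HSR] = -2
[XRD]:[HSR] = -1/2:-2 = 1/4

[XRD]:[HSR] = 1/4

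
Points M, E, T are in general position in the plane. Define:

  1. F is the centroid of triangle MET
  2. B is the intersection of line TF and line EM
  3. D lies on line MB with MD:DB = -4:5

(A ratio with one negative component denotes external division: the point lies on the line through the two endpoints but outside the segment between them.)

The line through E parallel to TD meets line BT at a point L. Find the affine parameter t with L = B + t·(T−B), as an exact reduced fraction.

Work in coordinates with M = (0, 0), E = (1, 0), T = (0, 1).
1. F is the centroid of triangle MET ⇒ F = (1/3, 1/3)
2. B is the intersection of line TF and line EM ⇒ B = (1/2, 0)
3. D lies on line MB with MD:DB = -4:5 ⇒ D = (-2, 0)
through E parallel to TD: direction (-2, -1); meets BT at L = (3/5, -1/5)
L = B + t·(T−B) with t = -1/5

t = -1/5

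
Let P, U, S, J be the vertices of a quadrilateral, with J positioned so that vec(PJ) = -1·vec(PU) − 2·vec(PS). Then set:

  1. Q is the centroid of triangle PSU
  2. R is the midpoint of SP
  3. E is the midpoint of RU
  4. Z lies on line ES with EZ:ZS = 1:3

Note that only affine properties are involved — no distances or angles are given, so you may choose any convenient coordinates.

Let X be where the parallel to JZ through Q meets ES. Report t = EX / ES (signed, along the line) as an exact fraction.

t = 25/108

Choose coordinates P = (0, 0), U = (1, 0), S = (0, 1), J = (-1, -2).
1. Q is the centroid of triangle PSU ⇒ Q = (1/3, 1/3)
2. R is the midpoint of SP ⇒ R = (0, 1/2)
3. E is the midpoint of RU ⇒ E = (1/2, 1/4)
4. Z lies on line ES with EZ:ZS = 1:3 ⇒ Z = (3/8, 7/16)
through Q parallel to JZ: direction (11/8, 39/16); meets ES at X = (83/216, 61/144)
X = E + t·(S−E) with t = 25/108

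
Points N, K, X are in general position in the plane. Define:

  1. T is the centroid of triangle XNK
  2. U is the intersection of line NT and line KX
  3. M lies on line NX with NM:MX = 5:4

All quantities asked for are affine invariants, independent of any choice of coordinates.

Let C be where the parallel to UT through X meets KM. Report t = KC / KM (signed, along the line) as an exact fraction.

t = 9/7

Set N = (0, 0), K = (1, 0), X = (0, 1); any affine frame gives the same invariant.
1. T is the centroid of triangle XNK ⇒ T = (1/3, 1/3)
2. U is the intersection of line NT and line KX ⇒ U = (1/2, 1/2)
3. M lies on line NX with NM:MX = 5:4 ⇒ M = (0, 5/9)
through X parallel to UT: direction (-1/6, -1/6); meets KM at C = (-2/7, 5/7)
C = K + t·(M−K) with t = 9/7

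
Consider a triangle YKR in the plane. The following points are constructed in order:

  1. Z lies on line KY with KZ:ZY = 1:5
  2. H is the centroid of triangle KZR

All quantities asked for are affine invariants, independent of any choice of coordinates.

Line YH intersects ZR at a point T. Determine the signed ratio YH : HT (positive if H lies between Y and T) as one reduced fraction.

YH:HT = -16

Work in coordinates with Y = (0, 0), K = (1, 0), R = (0, 1).
1. Z lies on line KY with KZ:ZY = 1:5 ⇒ Z = (5/6, 0)
2. H is the centroid of triangle KZR ⇒ H = (11/18, 1/3)
line YH meets ZR at T = (55/96, 5/16)
H = Y + t·(T−Y) with t = 16/15, so YH:HT = 16/15:-1/15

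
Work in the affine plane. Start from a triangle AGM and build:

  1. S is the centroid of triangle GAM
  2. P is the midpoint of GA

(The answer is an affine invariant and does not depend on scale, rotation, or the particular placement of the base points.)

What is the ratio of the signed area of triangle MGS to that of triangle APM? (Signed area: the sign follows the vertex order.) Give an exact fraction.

Set A = (0, 0), G = (1, 0), M = (0, 1); any affine frame gives the same invariant.
1. S is the centroid of triangle GAM ⇒ S = (1/3, 1/3)
2. P is the midpoint of GA ⇒ P = (1/2, 0)
2·[MGS] = -1/3, 2·[APM] = 1/2
[MGS]:[APM] = -1/3:1/2 = -2/3

[MGS]:[APM] = -2/3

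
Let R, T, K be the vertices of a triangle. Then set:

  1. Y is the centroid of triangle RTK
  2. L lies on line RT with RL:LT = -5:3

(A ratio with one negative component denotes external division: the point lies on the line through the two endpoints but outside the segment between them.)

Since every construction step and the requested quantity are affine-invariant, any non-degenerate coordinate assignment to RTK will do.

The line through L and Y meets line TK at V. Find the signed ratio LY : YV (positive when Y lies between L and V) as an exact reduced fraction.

Work in coordinates with R = (0, 0), T = (1, 0), K = (0, 1).
1. Y is the centroid of triangle RTK ⇒ Y = (1/3, 1/3)
2. L lies on line RT with RL:LT = -5:3 ⇒ L = (5/2, 0)
line LY meets TK at V = (8/11, 3/11)
Y = L + t·(V−L) with t = 11/9, so LY:YV = 11/9:-2/9

LY:YV = -11/2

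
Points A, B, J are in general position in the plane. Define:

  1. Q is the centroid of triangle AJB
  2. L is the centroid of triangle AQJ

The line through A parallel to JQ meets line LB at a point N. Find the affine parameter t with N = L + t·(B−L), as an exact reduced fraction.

Work in coordinates with A = (0, 0), B = (1, 0), J = (0, 1).
1. Q is the centroid of triangle AJB ⇒ Q = (1/3, 1/3)
2. L is the centroid of triangle AQJ ⇒ L = (1/9, 4/9)
through A parallel to JQ: direction (1/3, -2/3); meets LB at N = (-1/3, 2/3)
N = L + t·(B−L) with t = -1/2

t = -1/2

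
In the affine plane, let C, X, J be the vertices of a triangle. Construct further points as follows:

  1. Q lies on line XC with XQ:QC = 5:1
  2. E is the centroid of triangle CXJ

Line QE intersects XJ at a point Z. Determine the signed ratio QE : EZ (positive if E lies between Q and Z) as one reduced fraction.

QE:EZ = 3/2

Choose coordinates C = (0, 0), X = (1, 0), J = (0, 1).
1. Q lies on line XC with XQ:QC = 5:1 ⇒ Q = (1/6, 0)
2. E is the centroid of triangle CXJ ⇒ E = (1/3, 1/3)
line QE meets XJ at Z = (4/9, 5/9)
E = Q + t·(Z−Q) with t = 3/5, so QE:EZ = 3/5:2/5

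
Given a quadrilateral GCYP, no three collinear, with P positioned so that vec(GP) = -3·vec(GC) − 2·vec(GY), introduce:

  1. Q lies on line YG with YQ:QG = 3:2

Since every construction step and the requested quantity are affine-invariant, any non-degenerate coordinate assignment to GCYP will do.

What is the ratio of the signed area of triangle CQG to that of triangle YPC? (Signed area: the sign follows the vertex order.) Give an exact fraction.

Choose coordinates G = (0, 0), C = (1, 0), Y = (0, 1), P = (-3, -2).
1. Q lies on line YG with YQ:QG = 3:2 ⇒ Q = (0, 2/5)
2·[CQG] = 2/5, 2·[YPC] = 6
[CQG]:[YPC] = 2/5:6 = 1/15

[CQG]:[YPC] = 1/15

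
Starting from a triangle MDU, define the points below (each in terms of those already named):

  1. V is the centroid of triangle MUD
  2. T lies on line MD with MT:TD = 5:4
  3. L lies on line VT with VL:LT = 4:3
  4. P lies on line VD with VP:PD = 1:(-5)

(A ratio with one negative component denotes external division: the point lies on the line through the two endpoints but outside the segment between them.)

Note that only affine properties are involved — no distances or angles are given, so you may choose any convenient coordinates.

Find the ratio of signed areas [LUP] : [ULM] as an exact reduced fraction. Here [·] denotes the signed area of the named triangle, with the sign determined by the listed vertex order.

[LUP]:[ULM] = -95/348

Work in coordinates with M = (0, 0), D = (1, 0), U = (0, 1).
1. V is the centroid of triangle MUD ⇒ V = (1/3, 1/3)
2. T lies on line MD with MT:TD = 5:4 ⇒ T = (5/9, 0)
3. L lies on line VT with VL:LT = 4:3 ⇒ L = (29/63, 1/7)
4. P lies on line VD with VP:PD = 1:(-5) ⇒ P = (1/6, 5/12)
2·[LUP] = 95/756, 2·[ULM] = -29/63
[LUP]:[ULM] = 95/756:-29/63 = -95/348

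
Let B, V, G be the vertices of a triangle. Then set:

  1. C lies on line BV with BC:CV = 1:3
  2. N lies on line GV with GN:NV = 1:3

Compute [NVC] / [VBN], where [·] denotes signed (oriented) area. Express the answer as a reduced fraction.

Work in coordinates with B = (0, 0), V = (1, 0), G = (0, 1).
1. C lies on line BV with BC:CV = 1:3 ⇒ C = (1/4, 0)
2. N lies on line GV with GN:NV = 1:3 ⇒ N = (1/4, 3/4)
2·[NVC] = -9/16, 2·[VBN] = -3/4
[NVC]:[VBN] = -9/16:-3/4 = 3/4

[NVC]:[VBN] = 3/4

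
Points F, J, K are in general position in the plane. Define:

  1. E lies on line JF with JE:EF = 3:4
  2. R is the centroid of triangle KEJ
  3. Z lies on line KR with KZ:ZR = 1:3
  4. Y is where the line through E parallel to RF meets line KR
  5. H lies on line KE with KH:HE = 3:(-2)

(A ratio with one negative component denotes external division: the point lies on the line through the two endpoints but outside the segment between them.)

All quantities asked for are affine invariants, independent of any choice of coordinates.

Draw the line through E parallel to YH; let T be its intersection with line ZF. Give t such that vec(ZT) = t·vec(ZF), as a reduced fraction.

Set F = (0, 0), J = (1, 0), K = (0, 1); any affine frame gives the same invariant.
1. E lies on line JF with JE:EF = 3:4 ⇒ E = (4/7, 0)
2. R is the centroid of triangle KEJ ⇒ R = (11/21, 1/3)
3. Z lies on line KR with KZ:ZR = 1:3 ⇒ Z = (11/84, 5/6)
4. Y is where the line through E parallel to RF meets line KR ⇒ Y = (5/7, 1/11)
5. H lies on line KE with KH:HE = 3:(-2) ⇒ H = (12/7, -2)
through E parallel to YH: direction (1, -23/11); meets ZF at T = (92/651, 920/1023)
T = Z + t·(F−Z) with t = -27/341

t = -27/341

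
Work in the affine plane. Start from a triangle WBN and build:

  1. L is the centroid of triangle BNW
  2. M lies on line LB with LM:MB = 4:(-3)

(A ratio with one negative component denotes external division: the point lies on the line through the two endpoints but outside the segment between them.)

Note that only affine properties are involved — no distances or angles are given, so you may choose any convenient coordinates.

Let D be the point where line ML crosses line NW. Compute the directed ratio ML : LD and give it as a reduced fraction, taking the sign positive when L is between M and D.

ML:LD = 8

Set W = (0, 0), B = (1, 0), N = (0, 1); any affine frame gives the same invariant.
1. L is the centroid of triangle BNW ⇒ L = (1/3, 1/3)
2. M lies on line LB with LM:MB = 4:(-3) ⇒ M = (3, -1)
line ML meets NW at D = (0, 1/2)
L = M + t·(D−M) with t = 8/9, so ML:LD = 8/9:1/9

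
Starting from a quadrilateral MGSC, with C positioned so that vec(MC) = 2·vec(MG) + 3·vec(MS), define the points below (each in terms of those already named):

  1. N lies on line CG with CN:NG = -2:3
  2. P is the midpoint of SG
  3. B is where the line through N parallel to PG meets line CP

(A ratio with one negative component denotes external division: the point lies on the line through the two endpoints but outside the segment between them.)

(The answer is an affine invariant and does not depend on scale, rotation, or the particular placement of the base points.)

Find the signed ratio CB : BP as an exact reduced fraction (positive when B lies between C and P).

CB:BP = -2/3

Set M = (0, 0), G = (1, 0), S = (0, 1), C = (2, 3); any affine frame gives the same invariant.
1. N lies on line CG with CN:NG = -2:3 ⇒ N = (4, 9)
2. P is the midpoint of SG ⇒ P = (1/2, 1/2)
3. B is where the line through N parallel to PG meets line CP ⇒ B = (5, 8)
B = C + t·(P−C) with t = -2, so CB:BP = t:(1−t) = -2:3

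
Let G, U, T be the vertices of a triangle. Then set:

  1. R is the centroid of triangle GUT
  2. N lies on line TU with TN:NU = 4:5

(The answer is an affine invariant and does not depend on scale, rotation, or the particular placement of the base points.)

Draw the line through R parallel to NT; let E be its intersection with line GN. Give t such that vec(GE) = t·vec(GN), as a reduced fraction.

Set G = (0, 0), U = (1, 0), T = (0, 1); any affine frame gives the same invariant.
1. R is the centroid of triangle GUT ⇒ R = (1/3, 1/3)
2. N lies on line TU with TN:NU = 4:5 ⇒ N = (4/9, 5/9)
through R parallel to NT: direction (-4/9, 4/9); meets GN at E = (8/27, 10/27)
E = G + t·(N−G) with t = 2/3

t = 2/3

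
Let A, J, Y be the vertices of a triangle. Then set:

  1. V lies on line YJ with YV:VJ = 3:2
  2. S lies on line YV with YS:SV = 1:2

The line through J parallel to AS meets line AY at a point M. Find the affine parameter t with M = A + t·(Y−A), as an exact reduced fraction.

t = -4

Work in coordinates with A = (0, 0), J = (1, 0), Y = (0, 1).
1. V lies on line YJ with YV:VJ = 3:2 ⇒ V = (3/5, 2/5)
2. S lies on line YV with YS:SV = 1:2 ⇒ S = (1/5, 4/5)
through J parallel to AS: direction (1/5, 4/5); meets AY at M = (0, -4)
M = A + t·(Y−A) with t = -4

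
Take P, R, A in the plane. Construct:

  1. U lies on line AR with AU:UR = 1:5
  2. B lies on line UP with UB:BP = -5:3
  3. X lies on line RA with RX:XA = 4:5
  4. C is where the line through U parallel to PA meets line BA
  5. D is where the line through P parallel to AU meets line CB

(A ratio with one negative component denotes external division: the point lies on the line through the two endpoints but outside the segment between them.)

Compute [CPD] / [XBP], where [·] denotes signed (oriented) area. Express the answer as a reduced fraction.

[CPD]:[XBP] = 16/35

Choose coordinates P = (0, 0), R = (1, 0), A = (0, 1).
1. U lies on line AR with AU:UR = 1:5 ⇒ U = (1/6, 5/6)
2. B lies on line UP with UB:BP = -5:3 ⇒ B = (-1/4, -5/4)
3. X lies on line RA with RX:XA = 4:5 ⇒ X = (5/9, 4/9)
4. C is where the line through U parallel to PA meets line BA ⇒ C = (1/6, 5/2)
5. D is where the line through P parallel to AU meets line CB ⇒ D = (-1/10, 1/10)
2·[CPD] = -4/15, 2·[XBP] = -7/12
[CPD]:[XBP] = -4/15:-7/12 = 16/35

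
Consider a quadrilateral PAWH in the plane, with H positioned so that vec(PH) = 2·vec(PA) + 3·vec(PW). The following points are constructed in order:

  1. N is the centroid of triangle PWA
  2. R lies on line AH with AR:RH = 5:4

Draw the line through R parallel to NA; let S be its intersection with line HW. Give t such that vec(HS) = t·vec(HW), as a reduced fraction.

Work in coordinates with P = (0, 0), A = (1, 0), W = (0, 1), H = (2, 3).
1. N is the centroid of triangle PWA ⇒ N = (1/3, 1/3)
2. R lies on line AH with AR:RH = 5:4 ⇒ R = (14/9, 5/3)
through R parallel to NA: direction (2/3, -1/3); meets HW at S = (26/27, 53/27)
S = H + t·(W−H) with t = 14/27

t = 14/27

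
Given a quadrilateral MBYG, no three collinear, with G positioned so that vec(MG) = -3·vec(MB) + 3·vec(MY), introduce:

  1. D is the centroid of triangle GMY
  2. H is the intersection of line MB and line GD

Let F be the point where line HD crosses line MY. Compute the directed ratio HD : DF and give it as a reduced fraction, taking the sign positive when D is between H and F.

HD:DF = -8/5

Set M = (0, 0), B = (1, 0), Y = (0, 1), G = (-3, 3); any affine frame gives the same invariant.
1. D is the centroid of triangle GMY ⇒ D = (-1, 4/3)
2. H is the intersection of line MB and line GD ⇒ H = (3/5, 0)
line HD meets MY at F = (0, 1/2)
D = H + t·(F−H) with t = 8/3, so HD:DF = 8/3:-5/3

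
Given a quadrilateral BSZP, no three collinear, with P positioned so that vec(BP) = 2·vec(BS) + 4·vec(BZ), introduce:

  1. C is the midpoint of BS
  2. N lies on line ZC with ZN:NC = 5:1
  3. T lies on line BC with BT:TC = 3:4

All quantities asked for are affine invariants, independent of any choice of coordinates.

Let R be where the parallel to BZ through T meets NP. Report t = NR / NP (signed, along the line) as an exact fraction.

Choose coordinates B = (0, 0), S = (1, 0), Z = (0, 1), P = (2, 4).
1. C is the midpoint of BS ⇒ C = (1/2, 0)
2. N lies on line ZC with ZN:NC = 5:1 ⇒ N = (5/12, 1/6)
3. T lies on line BC with BT:TC = 3:4 ⇒ T = (3/14, 0)
through T parallel to BZ: direction (0, 1); meets NP at R = (3/14, -43/133)
R = N + t·(P−N) with t = -17/133

t = -17/133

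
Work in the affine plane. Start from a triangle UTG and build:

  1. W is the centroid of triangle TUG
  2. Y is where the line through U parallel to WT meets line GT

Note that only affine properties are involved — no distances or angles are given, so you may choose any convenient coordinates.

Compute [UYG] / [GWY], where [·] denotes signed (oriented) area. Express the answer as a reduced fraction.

[UYG]:[GWY] = 3

Assign U = (0, 0), T = (1, 0), G = (0, 1) — the answer is frame-independent, so this choice is without loss of generality.
1. W is the centroid of triangle TUG ⇒ W = (1/3, 1/3)
2. Y is where the line through U parallel to WT meets line GT ⇒ Y = (2, -1)
2·[UYG] = 2, 2·[GWY] = 2/3
[UYG]:[GWY] = 2:2/3 = 3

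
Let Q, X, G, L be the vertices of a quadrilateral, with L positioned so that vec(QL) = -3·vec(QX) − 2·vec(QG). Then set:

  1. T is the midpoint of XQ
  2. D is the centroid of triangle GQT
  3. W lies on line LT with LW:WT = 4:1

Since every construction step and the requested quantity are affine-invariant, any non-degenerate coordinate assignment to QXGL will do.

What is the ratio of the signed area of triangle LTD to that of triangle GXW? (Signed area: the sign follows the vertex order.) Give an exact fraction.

Work in coordinates with Q = (0, 0), X = (1, 0), G = (0, 1), L = (-3, -2).
1. T is the midpoint of XQ ⇒ T = (1/2, 0)
2. D is the centroid of triangle GQT ⇒ D = (1/6, 1/3)
3. W lies on line LT with LW:WT = 4:1 ⇒ W = (-1/5, -2/5)
2·[LTD] = 11/6, 2·[GXW] = -8/5
[LTD]:[GXW] = 11/6:-8/5 = -55/48

[LTD]:[GXW] = -55/48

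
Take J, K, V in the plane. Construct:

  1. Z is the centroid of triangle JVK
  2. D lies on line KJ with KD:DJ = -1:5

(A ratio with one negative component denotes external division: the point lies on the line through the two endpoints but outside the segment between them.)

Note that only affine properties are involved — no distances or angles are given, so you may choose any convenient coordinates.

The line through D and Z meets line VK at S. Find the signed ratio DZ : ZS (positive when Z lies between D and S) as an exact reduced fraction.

DZ:ZS = -7/4

Assign J = (0, 0), K = (1, 0), V = (0, 1) — the answer is frame-independent, so this choice is without loss of generality.
1. Z is the centroid of triangle JVK ⇒ Z = (1/3, 1/3)
2. D lies on line KJ with KD:DJ = -1:5 ⇒ D = (5/4, 0)
line DZ meets VK at S = (6/7, 1/7)
Z = D + t·(S−D) with t = 7/3, so DZ:ZS = 7/3:-4/3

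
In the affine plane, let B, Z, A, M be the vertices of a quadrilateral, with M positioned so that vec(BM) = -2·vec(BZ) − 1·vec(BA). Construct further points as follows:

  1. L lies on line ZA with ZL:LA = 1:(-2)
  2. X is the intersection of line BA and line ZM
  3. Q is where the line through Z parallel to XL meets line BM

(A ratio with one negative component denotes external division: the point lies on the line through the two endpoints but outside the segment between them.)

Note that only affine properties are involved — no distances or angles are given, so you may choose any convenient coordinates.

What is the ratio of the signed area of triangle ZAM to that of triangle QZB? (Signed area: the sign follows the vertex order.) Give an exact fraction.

[ZAM]:[QZB] = -20

Choose coordinates B = (0, 0), Z = (1, 0), A = (0, 1), M = (-2, -1).
1. L lies on line ZA with ZL:LA = 1:(-2) ⇒ L = (2, -1)
2. X is the intersection of line BA and line ZM ⇒ X = (0, -1/3)
3. Q is where the line through Z parallel to XL meets line BM ⇒ Q = (2/5, 1/5)
2·[ZAM] = 4, 2·[QZB] = -1/5
[ZAM]:[QZB] = 4:-1/5 = -20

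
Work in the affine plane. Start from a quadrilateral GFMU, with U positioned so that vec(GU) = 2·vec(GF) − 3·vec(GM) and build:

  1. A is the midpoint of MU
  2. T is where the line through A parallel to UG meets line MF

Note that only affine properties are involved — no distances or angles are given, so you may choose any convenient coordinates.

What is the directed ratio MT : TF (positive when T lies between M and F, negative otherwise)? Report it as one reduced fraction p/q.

Assign G = (0, 0), F = (1, 0), M = (0, 1), U = (2, -3) — the answer is frame-independent, so this choice is without loss of generality.
1. A is the midpoint of MU ⇒ A = (1, -1)
2. T is where the line through A parallel to UG meets line MF ⇒ T = (-1, 2)
T = M + t·(F−M) with t = -1, so MT:TF = t:(1−t) = -1:2

MT:TF = -1/2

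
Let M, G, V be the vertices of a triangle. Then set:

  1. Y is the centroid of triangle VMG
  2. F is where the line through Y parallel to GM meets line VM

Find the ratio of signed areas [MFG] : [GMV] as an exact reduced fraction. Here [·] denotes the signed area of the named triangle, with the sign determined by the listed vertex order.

[MFG]:[GMV] = 1/3

Choose coordinates M = (0, 0), G = (1, 0), V = (0, 1).
1. Y is the centroid of triangle VMG ⇒ Y = (1/3, 1/3)
2. F is where the line through Y parallel to GM meets line VM ⇒ F = (0, 1/3)
2·[MFG] = -1/3, 2·[GMV] = -1
[MFG]:[GMV] = -1/3:-1 = 1/3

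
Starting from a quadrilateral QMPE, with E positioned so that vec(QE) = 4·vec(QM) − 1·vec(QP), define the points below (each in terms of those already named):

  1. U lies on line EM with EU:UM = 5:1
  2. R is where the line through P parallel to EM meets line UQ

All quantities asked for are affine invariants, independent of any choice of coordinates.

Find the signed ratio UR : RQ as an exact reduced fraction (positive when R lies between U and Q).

UR:RQ = -2/3

Assign Q = (0, 0), M = (1, 0), P = (0, 1), E = (4, -1) — the answer is frame-independent, so this choice is without loss of generality.
1. U lies on line EM with EU:UM = 5:1 ⇒ U = (3/2, -1/6)
2. R is where the line through P parallel to EM meets line UQ ⇒ R = (9/2, -1/2)
R = U + t·(Q−U) with t = -2, so UR:RQ = t:(1−t) = -2:3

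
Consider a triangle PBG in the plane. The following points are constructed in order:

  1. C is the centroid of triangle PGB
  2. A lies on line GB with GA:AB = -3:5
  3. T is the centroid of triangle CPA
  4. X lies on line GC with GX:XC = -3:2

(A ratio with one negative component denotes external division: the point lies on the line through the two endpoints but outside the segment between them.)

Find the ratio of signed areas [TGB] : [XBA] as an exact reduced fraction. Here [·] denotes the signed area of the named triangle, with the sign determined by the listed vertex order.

[TGB]:[XBA] = -8/45

Work in coordinates with P = (0, 0), B = (1, 0), G = (0, 1).
1. C is the centroid of triangle PGB ⇒ C = (1/3, 1/3)
2. A lies on line GB with GA:AB = -3:5 ⇒ A = (-3/2, 5/2)
3. T is the centroid of triangle CPA ⇒ T = (-7/18, 17/18)
4. X lies on line GC with GX:XC = -3:2 ⇒ X = (1, -1)
2·[TGB] = -4/9, 2·[XBA] = 5/2
[TGB]:[XBA] = -4/9:5/2 = -8/45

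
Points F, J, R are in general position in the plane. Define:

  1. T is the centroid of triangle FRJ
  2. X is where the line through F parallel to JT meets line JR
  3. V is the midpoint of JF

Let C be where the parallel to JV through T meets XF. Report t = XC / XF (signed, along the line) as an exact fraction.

t = 4/3

Assign F = (0, 0), J = (1, 0), R = (0, 1) — the answer is frame-independent, so this choice is without loss of generality.
1. T is the centroid of triangle FRJ ⇒ T = (1/3, 1/3)
2. X is where the line through F parallel to JT meets line JR ⇒ X = (2, -1)
3. V is the midpoint of JF ⇒ V = (1/2, 0)
through T parallel to JV: direction (-1/2, 0); meets XF at C = (-2/3, 1/3)
C = X + t·(F−X) with t = 4/3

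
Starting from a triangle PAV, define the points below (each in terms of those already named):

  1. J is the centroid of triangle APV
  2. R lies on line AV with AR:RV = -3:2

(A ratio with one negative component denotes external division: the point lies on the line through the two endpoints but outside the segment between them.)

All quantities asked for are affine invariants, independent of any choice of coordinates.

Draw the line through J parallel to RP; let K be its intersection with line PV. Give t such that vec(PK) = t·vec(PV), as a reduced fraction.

t = 5/6

Choose coordinates P = (0, 0), A = (1, 0), V = (0, 1).
1. J is the centroid of triangle APV ⇒ J = (1/3, 1/3)
2. R lies on line AV with AR:RV = -3:2 ⇒ R = (-2, 3)
through J parallel to RP: direction (2, -3); meets PV at K = (0, 5/6)
K = P + t·(V−P) with t = 5/6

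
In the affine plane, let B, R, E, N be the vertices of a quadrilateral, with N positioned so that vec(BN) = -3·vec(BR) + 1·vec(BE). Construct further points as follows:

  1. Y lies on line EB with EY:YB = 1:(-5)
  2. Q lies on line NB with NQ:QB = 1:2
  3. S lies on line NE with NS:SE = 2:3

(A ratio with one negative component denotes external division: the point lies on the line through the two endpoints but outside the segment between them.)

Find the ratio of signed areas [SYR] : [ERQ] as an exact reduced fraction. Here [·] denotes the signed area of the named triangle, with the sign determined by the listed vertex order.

Work in coordinates with B = (0, 0), R = (1, 0), E = (0, 1), N = (-3, 1).
1. Y lies on line EB with EY:YB = 1:(-5) ⇒ Y = (0, 5/4)
2. Q lies on line NB with NQ:QB = 1:2 ⇒ Q = (-2, 2/3)
3. S lies on line NE with NS:SE = 2:3 ⇒ S = (-9/5, 1)
2·[SYR] = -5/2, 2·[ERQ] = -7/3
[SYR]:[ERQ] = -5/2:-7/3 = 15/14

[SYR]:[ERQ] = 15/14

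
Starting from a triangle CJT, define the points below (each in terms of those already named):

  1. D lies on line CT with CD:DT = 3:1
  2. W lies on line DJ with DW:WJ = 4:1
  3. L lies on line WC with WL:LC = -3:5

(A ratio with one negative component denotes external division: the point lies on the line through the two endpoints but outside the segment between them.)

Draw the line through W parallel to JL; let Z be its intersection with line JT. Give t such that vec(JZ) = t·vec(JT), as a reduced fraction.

t = 9/55

Set C = (0, 0), J = (1, 0), T = (0, 1); any affine frame gives the same invariant.
1. D lies on line CT with CD:DT = 3:1 ⇒ D = (0, 3/4)
2. W lies on line DJ with DW:WJ = 4:1 ⇒ W = (4/5, 3/20)
3. L lies on line WC with WL:LC = -3:5 ⇒ L = (2, 3/8)
through W parallel to JL: direction (1, 3/8); meets JT at Z = (46/55, 9/55)
Z = J + t·(T−J) with t = 9/55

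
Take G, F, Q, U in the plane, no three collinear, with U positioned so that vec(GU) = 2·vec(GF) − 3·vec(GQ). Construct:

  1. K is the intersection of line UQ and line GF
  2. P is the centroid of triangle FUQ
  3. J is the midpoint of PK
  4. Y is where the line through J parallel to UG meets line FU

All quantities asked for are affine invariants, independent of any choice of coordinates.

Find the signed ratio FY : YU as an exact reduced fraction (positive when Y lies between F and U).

Choose coordinates G = (0, 0), F = (1, 0), Q = (0, 1), U = (2, -3).
1. K is the intersection of line UQ and line GF ⇒ K = (1/2, 0)
2. P is the centroid of triangle FUQ ⇒ P = (1, -2/3)
3. J is the midpoint of PK ⇒ J = (3/4, -1/3)
4. Y is where the line through J parallel to UG meets line FU ⇒ Y = (53/36, -17/12)
Y = F + t·(U−F) with t = 17/36, so FY:YU = t:(1−t) = 17/36:19/36

FY:YU = 17/19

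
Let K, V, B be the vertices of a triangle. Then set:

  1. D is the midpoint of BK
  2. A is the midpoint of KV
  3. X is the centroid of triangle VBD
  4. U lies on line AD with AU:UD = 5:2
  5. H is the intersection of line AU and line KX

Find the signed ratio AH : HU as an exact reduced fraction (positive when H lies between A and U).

AH:HU = 21/4

Assign K = (0, 0), V = (1, 0), B = (0, 1) — the answer is frame-independent, so this choice is without loss of generality.
1. D is the midpoint of BK ⇒ D = (0, 1/2)
2. A is the midpoint of KV ⇒ A = (1/2, 0)
3. X is the centroid of triangle VBD ⇒ X = (1/3, 1/2)
4. U lies on line AD with AU:UD = 5:2 ⇒ U = (1/7, 5/14)
5. H is the intersection of line AU and line KX ⇒ H = (1/5, 3/10)
H = A + t·(U−A) with t = 21/25, so AH:HU = t:(1−t) = 21/25:4/25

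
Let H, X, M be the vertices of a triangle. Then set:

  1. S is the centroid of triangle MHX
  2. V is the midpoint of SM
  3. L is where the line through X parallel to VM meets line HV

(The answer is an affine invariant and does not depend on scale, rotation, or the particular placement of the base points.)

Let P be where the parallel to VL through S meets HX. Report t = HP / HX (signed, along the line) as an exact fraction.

t = 1/4

Choose coordinates H = (0, 0), X = (1, 0), M = (0, 1).
1. S is the centroid of triangle MHX ⇒ S = (1/3, 1/3)
2. V is the midpoint of SM ⇒ V = (1/6, 2/3)
3. L is where the line through X parallel to VM meets line HV ⇒ L = (1/3, 4/3)
through S parallel to VL: direction (1/6, 2/3); meets HX at P = (1/4, 0)
P = H + t·(X−H) with t = 1/4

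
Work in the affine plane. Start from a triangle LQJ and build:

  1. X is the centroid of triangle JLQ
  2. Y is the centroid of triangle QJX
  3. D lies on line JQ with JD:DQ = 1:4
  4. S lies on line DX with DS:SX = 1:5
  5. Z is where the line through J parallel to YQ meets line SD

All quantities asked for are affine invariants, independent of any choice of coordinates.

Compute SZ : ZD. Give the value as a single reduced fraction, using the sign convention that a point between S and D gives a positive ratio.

Choose coordinates L = (0, 0), Q = (1, 0), J = (0, 1).
1. X is the centroid of triangle JLQ ⇒ X = (1/3, 1/3)
2. Y is the centroid of triangle QJX ⇒ Y = (4/9, 4/9)
3. D lies on line JQ with JD:DQ = 1:4 ⇒ D = (1/5, 4/5)
4. S lies on line DX with DS:SX = 1:5 ⇒ S = (2/9, 13/18)
5. Z is where the line through J parallel to YQ meets line SD ⇒ Z = (5/27, 23/27)
Z = S + t·(D−S) with t = 5/3, so SZ:ZD = t:(1−t) = 5/3:-2/3

SZ:ZD = -5/2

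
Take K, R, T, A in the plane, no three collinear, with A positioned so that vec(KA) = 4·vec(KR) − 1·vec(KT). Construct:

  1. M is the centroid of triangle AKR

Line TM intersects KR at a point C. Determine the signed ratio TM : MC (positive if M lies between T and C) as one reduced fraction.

Assign K = (0, 0), R = (1, 0), T = (0, 1), A = (4, -1) — the answer is frame-independent, so this choice is without loss of generality.
1. M is the centroid of triangle AKR ⇒ M = (5/3, -1/3)
line TM meets KR at C = (5/4, 0)
M = T + t·(C−T) with t = 4/3, so TM:MC = 4/3:-1/3

TM:MC = -4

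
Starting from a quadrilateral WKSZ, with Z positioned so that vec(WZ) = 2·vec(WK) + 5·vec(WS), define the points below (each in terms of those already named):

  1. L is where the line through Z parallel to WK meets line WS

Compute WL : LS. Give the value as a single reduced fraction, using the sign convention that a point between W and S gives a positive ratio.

WL:LS = -5/4

Choose coordinates W = (0, 0), K = (1, 0), S = (0, 1), Z = (2, 5).
1. L is where the line through Z parallel to WK meets line WS ⇒ L = (0, 5)
L = W + t·(S−W) with t = 5, so WL:LS = t:(1−t) = 5:-4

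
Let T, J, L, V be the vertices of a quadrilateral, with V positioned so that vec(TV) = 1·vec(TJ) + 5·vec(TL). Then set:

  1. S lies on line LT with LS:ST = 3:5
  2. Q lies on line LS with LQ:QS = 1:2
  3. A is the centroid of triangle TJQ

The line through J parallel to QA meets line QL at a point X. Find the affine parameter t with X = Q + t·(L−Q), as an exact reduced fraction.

Choose coordinates T = (0, 0), J = (1, 0), L = (0, 1), V = (1, 5).
1. S lies on line LT with LS:ST = 3:5 ⇒ S = (0, 5/8)
2. Q lies on line LS with LQ:QS = 1:2 ⇒ Q = (0, 7/8)
3. A is the centroid of triangle TJQ ⇒ A = (1/3, 7/24)
through J parallel to QA: direction (1/3, -7/12); meets QL at X = (0, 7/4)
X = Q + t·(L−Q) with t = 7

t = 7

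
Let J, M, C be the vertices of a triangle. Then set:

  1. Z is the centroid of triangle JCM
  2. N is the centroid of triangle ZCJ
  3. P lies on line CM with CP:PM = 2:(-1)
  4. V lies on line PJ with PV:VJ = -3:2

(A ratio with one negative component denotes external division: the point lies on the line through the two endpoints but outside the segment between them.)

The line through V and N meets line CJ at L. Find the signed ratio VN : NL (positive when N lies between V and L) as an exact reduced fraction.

VN:NL = -37

Work in coordinates with J = (0, 0), M = (1, 0), C = (0, 1).
1. Z is the centroid of triangle JCM ⇒ Z = (1/3, 1/3)
2. N is the centroid of triangle ZCJ ⇒ N = (1/9, 4/9)
3. P lies on line CM with CP:PM = 2:(-1) ⇒ P = (2, -1)
4. V lies on line PJ with PV:VJ = -3:2 ⇒ V = (-4, 2)
line VN meets CJ at L = (0, 18/37)
N = V + t·(L−V) with t = 37/36, so VN:NL = 37/36:-1/36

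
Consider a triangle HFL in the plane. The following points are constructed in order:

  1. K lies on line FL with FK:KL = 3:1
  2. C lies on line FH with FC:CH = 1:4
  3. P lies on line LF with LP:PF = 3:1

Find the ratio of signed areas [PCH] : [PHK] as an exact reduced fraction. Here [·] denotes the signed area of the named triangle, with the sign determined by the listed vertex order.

[PCH]:[PHK] = 2/5

Work in coordinates with H = (0, 0), F = (1, 0), L = (0, 1).
1. K lies on line FL with FK:KL = 3:1 ⇒ K = (1/4, 3/4)
2. C lies on line FH with FC:CH = 1:4 ⇒ C = (4/5, 0)
3. P lies on line LF with LP:PF = 3:1 ⇒ P = (3/4, 1/4)
2·[PCH] = -1/5, 2·[PHK] = -1/2
[PCH]:[PHK] = -1/5:-1/2 = 2/5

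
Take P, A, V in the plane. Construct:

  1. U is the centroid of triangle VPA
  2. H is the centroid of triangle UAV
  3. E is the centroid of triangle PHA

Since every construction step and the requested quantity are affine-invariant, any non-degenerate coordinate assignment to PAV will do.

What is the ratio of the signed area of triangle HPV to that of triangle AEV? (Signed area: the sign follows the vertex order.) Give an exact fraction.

Choose coordinates P = (0, 0), A = (1, 0), V = (0, 1).
1. U is the centroid of triangle VPA ⇒ U = (1/3, 1/3)
2. H is the centroid of triangle UAV ⇒ H = (4/9, 4/9)
3. E is the centroid of triangle PHA ⇒ E = (13/27, 4/27)
2·[HPV] = -4/9, 2·[AEV] = -10/27
[HPV]:[AEV] = -4/9:-10/27 = 6/5

[HPV]:[AEV] = 6/5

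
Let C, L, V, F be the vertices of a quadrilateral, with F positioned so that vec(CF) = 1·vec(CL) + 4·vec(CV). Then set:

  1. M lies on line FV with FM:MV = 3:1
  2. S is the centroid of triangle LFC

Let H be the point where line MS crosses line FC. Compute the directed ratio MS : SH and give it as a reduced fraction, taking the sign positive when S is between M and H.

MS:SH = -25/16

Assign C = (0, 0), L = (1, 0), V = (0, 1), F = (1, 4) — the answer is frame-independent, so this choice is without loss of generality.
1. M lies on line FV with FM:MV = 3:1 ⇒ M = (1/4, 7/4)
2. S is the centroid of triangle LFC ⇒ S = (2/3, 4/3)
line MS meets FC at H = (2/5, 8/5)
S = M + t·(H−M) with t = 25/9, so MS:SH = 25/9:-16/9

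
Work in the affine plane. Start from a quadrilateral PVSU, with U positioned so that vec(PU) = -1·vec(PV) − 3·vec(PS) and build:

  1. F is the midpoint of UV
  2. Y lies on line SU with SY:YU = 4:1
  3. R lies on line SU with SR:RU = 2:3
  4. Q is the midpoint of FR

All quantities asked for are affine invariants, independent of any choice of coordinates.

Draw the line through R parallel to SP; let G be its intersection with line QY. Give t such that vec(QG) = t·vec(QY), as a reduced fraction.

Set P = (0, 0), V = (1, 0), S = (0, 1), U = (-1, -3); any affine frame gives the same invariant.
1. F is the midpoint of UV ⇒ F = (0, -3/2)
2. Y lies on line SU with SY:YU = 4:1 ⇒ Y = (-4/5, -11/5)
3. R lies on line SU with SR:RU = 2:3 ⇒ R = (-2/5, -3/5)
4. Q is the midpoint of FR ⇒ Q = (-1/5, -21/20)
through R parallel to SP: direction (0, -1); meets QY at G = (-2/5, -43/30)
G = Q + t·(Y−Q) with t = 1/3

t = 1/3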